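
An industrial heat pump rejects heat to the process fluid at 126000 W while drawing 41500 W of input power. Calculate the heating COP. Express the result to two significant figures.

3.0

The first law gives Q̇_H = Q̇_C + Ẇ, so the three rates are Q̇_C = 84500, Q̇_H = 126000, Ẇ = 41500 W.
COP_HP = Q̇_H/Ẇ = 126000/41500 = 3.036.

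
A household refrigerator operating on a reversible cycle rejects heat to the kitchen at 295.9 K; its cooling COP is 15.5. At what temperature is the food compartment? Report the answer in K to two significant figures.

280 K

For a Carnot refrigerator COP_R = T_C/(T_H − T_C), so T_C = COP·T_H/(1 + COP).
With T_H = 295.90 K, T_C = 15.5 × 295.90/16.50 = 277.97 K.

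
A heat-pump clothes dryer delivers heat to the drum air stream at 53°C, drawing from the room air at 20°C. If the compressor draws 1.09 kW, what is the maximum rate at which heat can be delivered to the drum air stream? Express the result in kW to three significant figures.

10.8 kW

In absolute terms T_C = 293.15 K and T_H = 326.15 K, so ΔT = 33.00 K.
COP_Carnot = T_H/ΔT = 326.15/33.00 = 9.883.
Q̇_max = COP_Carnot × Ẇ = 9.883 × 1.090 kW = 10.77 kW.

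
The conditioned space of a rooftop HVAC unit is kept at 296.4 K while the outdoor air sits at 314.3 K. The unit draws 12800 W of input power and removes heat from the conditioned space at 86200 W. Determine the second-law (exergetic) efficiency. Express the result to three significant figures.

0.407

COP_actual = Q̇_C/Ẇ = 86200/12800 = 6.734.
The reservoir spacing is ΔT = 314.3 − 296.4 = 17.90 K.
COP_Carnot = T_C/ΔT = 296.40/17.90 = 16.56.
η_II = COP_actual/COP_Carnot = 6.734/16.56 = 0.4067.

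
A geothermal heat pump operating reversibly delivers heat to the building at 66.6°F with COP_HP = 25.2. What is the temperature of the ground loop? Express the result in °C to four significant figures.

7.620 °C

COP_HP = T_H/(T_H − T_C) gives T_H − T_C = T_H/COP.
With T_H = 292.37 K, T_C = 292.37 × (1 − 1/25.2) = 280.77 K.
Converting, 280.77 K = 7.62°C.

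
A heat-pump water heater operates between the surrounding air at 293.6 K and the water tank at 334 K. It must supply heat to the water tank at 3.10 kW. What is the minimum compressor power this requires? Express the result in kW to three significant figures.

0.375 kW

The reservoir spacing is ΔT = 334 − 293.6 = 40.40 K.
COP_Carnot = T_H/ΔT = 334.00/40.40 = 8.267.
Ẇ_min = Q̇/COP_Carnot = 3.100/8.267 = 0.3750 kW.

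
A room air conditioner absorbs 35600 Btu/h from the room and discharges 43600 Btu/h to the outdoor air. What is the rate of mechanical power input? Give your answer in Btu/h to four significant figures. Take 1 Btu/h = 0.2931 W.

For a cyclic device the first law requires Q̇_H = Q̇_C + Ẇ.
Ẇ = Q̇_H − Q̇_C = 8000 Btu/h.

8000 Btu/h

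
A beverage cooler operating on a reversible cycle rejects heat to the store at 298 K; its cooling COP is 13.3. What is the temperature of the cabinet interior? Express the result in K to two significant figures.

280 K

For a Carnot refrigerator COP_R = T_C/(T_H − T_C), so T_C = COP·T_H/(1 + COP).
With T_H = 298.00 K, T_C = 13.3 × 298.00/14.30 = 277.16 K.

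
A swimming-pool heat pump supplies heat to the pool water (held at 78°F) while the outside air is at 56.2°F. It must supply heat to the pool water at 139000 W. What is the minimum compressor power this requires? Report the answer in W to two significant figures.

In absolute terms T_C = 286.59 K and T_H = 298.71 K, so ΔT = 12.11 K.
COP_Carnot = T_H/ΔT = 298.71/12.11 = 24.66.
Ẇ_min = Q̇/COP_Carnot = 139000/24.66 = 5636 W.

5600 W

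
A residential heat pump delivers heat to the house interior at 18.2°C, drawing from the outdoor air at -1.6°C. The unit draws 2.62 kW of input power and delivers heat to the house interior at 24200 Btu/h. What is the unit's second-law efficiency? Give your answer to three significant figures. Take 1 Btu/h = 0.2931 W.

0.184

Converting, Q̇_H = 24200 Btu/h = 7.093 kW, so COP_actual = Q̇_H/Ẇ = 7.093/2.620 = 2.707.
In absolute terms T_C = 271.55 K and T_H = 291.35 K, so ΔT = 19.80 K.
COP_Carnot = T_H/ΔT = 291.35/19.80 = 14.71.
η_II = COP_actual/COP_Carnot = 2.707/14.71 = 0.1840.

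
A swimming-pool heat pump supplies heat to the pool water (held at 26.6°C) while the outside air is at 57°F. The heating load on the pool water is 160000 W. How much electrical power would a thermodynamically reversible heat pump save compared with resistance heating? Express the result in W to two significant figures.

150000 W

In absolute terms T_C = 287.04 K and T_H = 299.75 K, so ΔT = 12.71 K.
COP_Carnot = T_H/ΔT = 299.75/12.71 = 23.58.
Resistance heating needs Ẇ_res = Q̇_H = 160000 W; the reversible heat pump needs only Ẇ_hp = Q̇_H/COP = 6785 W.
Saving = 160000 − 6785 = 153200 W.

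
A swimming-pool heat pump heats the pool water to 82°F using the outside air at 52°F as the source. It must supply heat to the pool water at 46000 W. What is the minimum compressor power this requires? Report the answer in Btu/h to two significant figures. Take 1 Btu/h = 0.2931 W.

8700 Btu/h

In absolute terms T_C = 284.26 K and T_H = 300.93 K, so ΔT = 16.67 K.
COP_Carnot = T_H/ΔT = 300.93/16.67 = 18.06.
Ẇ_min = Q̇/COP_Carnot = 46000/18.06 = 2548 W = 8692 Btu/h.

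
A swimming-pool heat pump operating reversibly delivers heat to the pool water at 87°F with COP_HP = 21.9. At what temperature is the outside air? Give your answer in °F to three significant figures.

62.0 °F

COP_HP = T_H/(T_H − T_C) gives T_H − T_C = T_H/COP.
With T_H = 303.71 K, T_C = 303.71 × (1 − 1/21.9) = 289.84 K.
Converting, 289.84 K = 62.04°F.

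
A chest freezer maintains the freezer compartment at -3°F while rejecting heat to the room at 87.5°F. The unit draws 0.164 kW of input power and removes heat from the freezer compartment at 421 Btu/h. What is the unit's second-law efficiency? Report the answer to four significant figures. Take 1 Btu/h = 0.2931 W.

0.1491

Converting, Q̇_C = 421.0 Btu/h = 0.1234 kW, so COP_actual = Q̇_C/Ẇ = 0.1234/0.1640 = 0.7524.
In absolute terms T_C = 253.71 K and T_H = 303.98 K, so ΔT = 50.28 K.
COP_Carnot = T_C/ΔT = 253.71/50.28 = 5.046.
η_II = COP_actual/COP_Carnot = 0.7524/5.046 = 0.1491.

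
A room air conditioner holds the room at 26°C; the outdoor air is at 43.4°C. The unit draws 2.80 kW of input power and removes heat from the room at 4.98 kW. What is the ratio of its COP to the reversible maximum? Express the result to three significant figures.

COP_actual = Q̇_C/Ẇ = 4.980/2.800 = 1.779.
In absolute terms T_C = 299.15 K and T_H = 316.55 K, so ΔT = 17.40 K.
COP_Carnot = T_C/ΔT = 299.15/17.40 = 17.19.
η_II = COP_actual/COP_Carnot = 1.779/17.19 = 0.1035.

0.103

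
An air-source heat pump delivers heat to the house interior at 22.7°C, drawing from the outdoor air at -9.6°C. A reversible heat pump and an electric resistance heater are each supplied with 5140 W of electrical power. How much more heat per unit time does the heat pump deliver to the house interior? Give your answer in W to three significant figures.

41900 W

In absolute terms T_C = 263.55 K and T_H = 295.85 K, so ΔT = 32.30 K.
COP_Carnot = T_H/ΔT = 295.85/32.30 = 9.159.
The heat pump delivers Q̇_H = COP × Ẇ = 47080 W; the resistance heater delivers Ẇ = 5140 W.
Extra = (COP − 1)·Ẇ = 41940 W.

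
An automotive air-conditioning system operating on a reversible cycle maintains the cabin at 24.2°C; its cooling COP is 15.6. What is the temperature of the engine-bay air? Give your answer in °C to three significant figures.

43.3 °C

COP_R = T_C/(T_H − T_C) gives T_H − T_C = T_C/COP.
With T_C = 297.35 K, T_H = 297.35 × (1 + 1/15.6) = 316.41 K.
Converting, 316.41 K = 43.26°C.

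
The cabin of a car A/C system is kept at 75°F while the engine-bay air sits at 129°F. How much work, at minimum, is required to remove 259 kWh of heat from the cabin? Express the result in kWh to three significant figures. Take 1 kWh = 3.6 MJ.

26.2 kWh

In absolute terms T_C = 297.04 K and T_H = 327.04 K, so ΔT = 30.00 K.
The reversible limit is COP_R = T_C/ΔT = 9.901, so W_min = Q_C/COP = Q_C·ΔT/T_C.
W_min = 259.0 × 30.00/297.04 = 26.16 kWh.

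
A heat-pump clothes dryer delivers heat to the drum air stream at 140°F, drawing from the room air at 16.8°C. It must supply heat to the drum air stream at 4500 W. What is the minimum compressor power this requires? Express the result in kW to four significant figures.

0.5835 kW

In absolute terms T_C = 289.95 K and T_H = 333.15 K, so ΔT = 43.20 K.
COP_Carnot = T_H/ΔT = 333.15/43.20 = 7.712.
Ẇ_min = Q̇/COP_Carnot = 4500/7.712 = 583.5 W = 0.5835 kW.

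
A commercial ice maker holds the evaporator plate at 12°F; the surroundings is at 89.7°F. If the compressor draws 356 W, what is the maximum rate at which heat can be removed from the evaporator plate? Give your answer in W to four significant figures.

2161 W

In absolute terms T_C = 262.04 K and T_H = 305.21 K, so ΔT = 43.17 K.
COP_Carnot = T_C/ΔT = 262.04/43.17 = 6.070.
Q̇_max = COP_Carnot × Ẇ = 6.070 × 356.0 W = 2161 W.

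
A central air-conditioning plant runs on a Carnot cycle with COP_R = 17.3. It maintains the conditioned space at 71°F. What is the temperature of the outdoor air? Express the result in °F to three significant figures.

COP_R = T_C/(T_H − T_C) gives T_H − T_C = T_C/COP.
With T_C = 294.82 K, T_H = 294.82 × (1 + 1/17.3) = 311.86 K.
Converting, 311.86 K = 101.67°F.

102 °F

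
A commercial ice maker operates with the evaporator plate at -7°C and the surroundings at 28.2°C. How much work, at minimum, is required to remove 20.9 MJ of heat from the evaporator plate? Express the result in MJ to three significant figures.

In absolute terms T_C = 266.15 K and T_H = 301.35 K, so ΔT = 35.20 K.
The reversible limit is COP_R = T_C/ΔT = 7.561, so W_min = Q_C/COP = Q_C·ΔT/T_C.
W_min = 20.90 × 35.20/266.15 = 2.764 MJ.

2.76 MJ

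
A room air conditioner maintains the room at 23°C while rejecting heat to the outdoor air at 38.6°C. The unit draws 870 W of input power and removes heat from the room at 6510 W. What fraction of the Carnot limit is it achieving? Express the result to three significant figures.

0.394

COP_actual = Q̇_C/Ẇ = 6510/870.0 = 7.483.
In absolute terms T_C = 296.15 K and T_H = 311.75 K, so ΔT = 15.60 K.
COP_Carnot = T_C/ΔT = 296.15/15.60 = 18.98.
η_II = COP_actual/COP_Carnot = 7.483/18.98 = 0.3942.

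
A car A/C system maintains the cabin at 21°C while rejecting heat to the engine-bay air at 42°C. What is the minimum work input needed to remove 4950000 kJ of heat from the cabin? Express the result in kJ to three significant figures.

In absolute terms T_C = 294.15 K and T_H = 315.15 K, so ΔT = 21.00 K.
The reversible limit is COP_R = T_C/ΔT = 14.01, so W_min = Q_C/COP = Q_C·ΔT/T_C.
W_min = 4950000 × 21.00/294.15 = 353400 kJ.

353000 kJ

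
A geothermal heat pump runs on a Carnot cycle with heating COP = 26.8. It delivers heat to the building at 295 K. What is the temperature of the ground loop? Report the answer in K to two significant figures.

COP_HP = T_H/(T_H − T_C) gives T_H − T_C = T_H/COP.
With T_H = 295.00 K, T_C = 295.00 × (1 − 1/26.8) = 283.99 K.

280 K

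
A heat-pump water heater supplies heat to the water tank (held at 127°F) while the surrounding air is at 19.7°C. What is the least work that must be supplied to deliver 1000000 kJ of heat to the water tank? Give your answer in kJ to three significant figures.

101000 kJ

In absolute terms T_C = 292.85 K and T_H = 325.93 K, so ΔT = 33.08 K.
The reversible limit is COP_HP = T_H/ΔT = 9.853, so W_min = Q_H/COP = Q_H·ΔT/T_H.
W_min = 1000000 × 33.08/325.93 = 101500 kJ.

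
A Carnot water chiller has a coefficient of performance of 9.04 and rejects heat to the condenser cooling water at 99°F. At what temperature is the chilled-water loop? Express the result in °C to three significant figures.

6.31 °C

For a Carnot refrigerator COP_R = T_C/(T_H − T_C), so T_C = COP·T_H/(1 + COP).
With T_H = 310.37 K, T_C = 9.04 × 310.37/10.04 = 279.46 K.
Converting, 279.46 K = 6.31°C.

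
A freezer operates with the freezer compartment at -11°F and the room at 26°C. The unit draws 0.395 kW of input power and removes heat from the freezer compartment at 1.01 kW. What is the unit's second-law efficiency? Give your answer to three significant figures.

0.512

COP_actual = Q̇_C/Ẇ = 1.010/0.3950 = 2.557.
In absolute terms T_C = 249.26 K and T_H = 299.15 K, so ΔT = 49.89 K.
COP_Carnot = T_C/ΔT = 249.26/49.89 = 4.996.
η_II = COP_actual/COP_Carnot = 2.557/4.996 = 0.5118.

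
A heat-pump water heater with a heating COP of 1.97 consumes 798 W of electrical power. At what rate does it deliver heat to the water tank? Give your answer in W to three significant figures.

Q̇_H = COP_HP × Ẇ = 1.97 × 798.0 = 1572 W.

1570 W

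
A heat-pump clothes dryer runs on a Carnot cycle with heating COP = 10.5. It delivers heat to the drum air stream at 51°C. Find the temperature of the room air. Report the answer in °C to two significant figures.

COP_HP = T_H/(T_H − T_C) gives T_H − T_C = T_H/COP.
With T_H = 324.15 K, T_C = 324.15 × (1 − 1/10.5) = 293.28 K.
Converting, 293.28 K = 20.13°C.

20 °C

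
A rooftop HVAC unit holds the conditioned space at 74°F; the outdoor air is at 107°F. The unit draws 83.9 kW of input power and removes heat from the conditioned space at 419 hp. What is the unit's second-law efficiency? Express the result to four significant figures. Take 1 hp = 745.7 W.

0.2303

Converting, Q̇_C = 419.0 hp = 312.4 kW, so COP_actual = Q̇_C/Ẇ = 312.4/83.90 = 3.724.
In absolute terms T_C = 296.48 K and T_H = 314.82 K, so ΔT = 18.33 K.
COP_Carnot = T_C/ΔT = 296.48/18.33 = 16.17.
η_II = COP_actual/COP_Carnot = 3.724/16.17 = 0.2303.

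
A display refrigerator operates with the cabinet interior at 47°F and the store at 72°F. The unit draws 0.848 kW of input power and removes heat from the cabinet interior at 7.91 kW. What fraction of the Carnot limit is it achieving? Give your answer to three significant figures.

COP_actual = Q̇_C/Ẇ = 7.910/0.8480 = 9.328.
In absolute terms T_C = 281.48 K and T_H = 295.37 K, so ΔT = 13.89 K.
COP_Carnot = T_C/ΔT = 281.48/13.89 = 20.27.
η_II = COP_actual/COP_Carnot = 9.328/20.27 = 0.4603.

0.460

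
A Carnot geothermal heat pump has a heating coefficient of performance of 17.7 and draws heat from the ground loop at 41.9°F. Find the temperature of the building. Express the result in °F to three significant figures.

COP_HP = T_H/(T_H − T_C) rearranges to T_H = COP·T_C/(COP − 1).
With T_C = 278.65 K, T_H = 17.7 × 278.65/16.70 = 295.34 K.
Converting, 295.34 K = 71.93°F.

71.9 °F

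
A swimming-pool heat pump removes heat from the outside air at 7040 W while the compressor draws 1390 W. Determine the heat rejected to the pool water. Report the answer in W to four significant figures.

8430 W

For a cyclic device the first law requires Q̇_H = Q̇_C + Ẇ.
Q̇_H = Q̇_C + Ẇ = 8430 W.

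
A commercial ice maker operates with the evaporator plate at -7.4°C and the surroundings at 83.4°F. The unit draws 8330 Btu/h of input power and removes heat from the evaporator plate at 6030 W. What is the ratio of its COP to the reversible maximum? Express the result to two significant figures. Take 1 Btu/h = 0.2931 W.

Converting, Q̇_C = 6030 W = 20570 Btu/h, so COP_actual = Q̇_C/Ẇ = 20570/8330 = 2.470.
In absolute terms T_C = 265.75 K and T_H = 301.71 K, so ΔT = 35.96 K.
COP_Carnot = T_C/ΔT = 265.75/35.96 = 7.391.
η_II = COP_actual/COP_Carnot = 2.470/7.391 = 0.3342.

0.33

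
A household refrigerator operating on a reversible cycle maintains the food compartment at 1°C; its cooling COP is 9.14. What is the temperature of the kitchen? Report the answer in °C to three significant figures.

COP_R = T_C/(T_H − T_C) gives T_H − T_C = T_C/COP.
With T_C = 274.15 K, T_H = 274.15 × (1 + 1/9.14) = 304.14 K.
Converting, 304.14 K = 30.99°C.

31.0 °C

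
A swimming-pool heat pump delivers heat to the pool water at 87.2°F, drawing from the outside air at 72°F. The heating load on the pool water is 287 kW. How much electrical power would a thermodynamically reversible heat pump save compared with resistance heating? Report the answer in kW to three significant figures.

In absolute terms T_C = 295.37 K and T_H = 303.82 K, so ΔT = 8.444 K.
COP_Carnot = T_H/ΔT = 303.82/8.444 = 35.98.
Resistance heating needs Ẇ_res = Q̇_H = 287.0 kW; the reversible heat pump needs only Ẇ_hp = Q̇_H/COP = 7.977 kW.
Saving = 287.0 − 7.977 = 279.0 kW.

279 kW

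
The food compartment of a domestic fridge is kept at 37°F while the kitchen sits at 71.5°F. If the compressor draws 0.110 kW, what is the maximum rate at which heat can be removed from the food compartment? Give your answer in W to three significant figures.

In absolute terms T_C = 275.93 K and T_H = 295.09 K, so ΔT = 19.17 K.
COP_Carnot = T_C/ΔT = 275.93/19.17 = 14.40.
Q̇_max = COP_Carnot × Ẇ = 14.40 × 0.1100 kW = 1.584 kW = 1584 W.

1580 W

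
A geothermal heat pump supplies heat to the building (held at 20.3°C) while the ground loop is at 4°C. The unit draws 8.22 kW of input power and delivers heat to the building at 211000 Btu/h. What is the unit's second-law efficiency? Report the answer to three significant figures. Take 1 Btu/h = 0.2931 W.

0.418

Converting, Q̇_H = 211000 Btu/h = 61.84 kW, so COP_actual = Q̇_H/Ẇ = 61.84/8.220 = 7.524.
In absolute terms T_C = 277.15 K and T_H = 293.45 K, so ΔT = 16.30 K.
COP_Carnot = T_H/ΔT = 293.45/16.30 = 18.00.
η_II = COP_actual/COP_Carnot = 7.524/18.00 = 0.4179.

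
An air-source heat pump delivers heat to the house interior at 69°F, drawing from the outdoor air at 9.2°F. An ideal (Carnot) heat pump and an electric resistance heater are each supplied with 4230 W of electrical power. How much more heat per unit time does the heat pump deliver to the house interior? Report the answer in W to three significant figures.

33200 W

In absolute terms T_C = 260.48 K and T_H = 293.71 K, so ΔT = 33.22 K.
COP_Carnot = T_H/ΔT = 293.71/33.22 = 8.841.
The heat pump delivers Q̇_H = COP × Ẇ = 37400 W; the resistance heater delivers Ẇ = 4230 W.
Extra = (COP − 1)·Ẇ = 33170 W.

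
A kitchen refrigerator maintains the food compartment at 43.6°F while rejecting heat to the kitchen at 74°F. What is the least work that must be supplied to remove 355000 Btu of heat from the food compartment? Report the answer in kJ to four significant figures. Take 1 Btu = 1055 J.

22620 kJ

In absolute terms T_C = 279.59 K and T_H = 296.48 K, so ΔT = 16.89 K.
The reversible limit is COP_R = T_C/ΔT = 16.55, so W_min = Q_C/COP = Q_C·ΔT/T_C.
W_min = 355000 × 16.89/279.59 = 21440 Btu = 22620 kJ.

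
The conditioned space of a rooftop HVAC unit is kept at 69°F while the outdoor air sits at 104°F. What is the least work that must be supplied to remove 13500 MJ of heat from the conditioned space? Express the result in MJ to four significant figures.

In absolute terms T_C = 293.71 K and T_H = 313.15 K, so ΔT = 19.44 K.
The reversible limit is COP_R = T_C/ΔT = 15.10, so W_min = Q_C/COP = Q_C·ΔT/T_C.
W_min = 13500 × 19.44/293.71 = 893.8 MJ.

893.8 MJ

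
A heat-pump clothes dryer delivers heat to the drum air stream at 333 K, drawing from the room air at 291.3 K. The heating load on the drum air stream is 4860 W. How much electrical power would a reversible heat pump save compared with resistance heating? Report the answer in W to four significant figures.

The reservoir spacing is ΔT = 333 − 291.3 = 41.70 K.
COP_Carnot = T_H/ΔT = 333.00/41.70 = 7.986.
Resistance heating needs Ẇ_res = Q̇_H = 4860 W; the reversible heat pump needs only Ẇ_hp = Q̇_H/COP = 608.6 W.
Saving = 4860 − 608.6 = 4251 W.

4251 W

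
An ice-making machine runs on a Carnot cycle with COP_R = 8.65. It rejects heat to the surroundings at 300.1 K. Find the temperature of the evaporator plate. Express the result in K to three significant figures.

For a Carnot refrigerator COP_R = T_C/(T_H − T_C), so T_C = COP·T_H/(1 + COP).
With T_H = 300.10 K, T_C = 8.65 × 300.10/9.650 = 269.00 K.

269 K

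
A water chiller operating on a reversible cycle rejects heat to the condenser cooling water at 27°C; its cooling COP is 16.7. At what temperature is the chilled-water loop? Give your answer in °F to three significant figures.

For a Carnot refrigerator COP_R = T_C/(T_H − T_C), so T_C = COP·T_H/(1 + COP).
With T_H = 300.15 K, T_C = 16.7 × 300.15/17.70 = 283.19 K.
Converting, 283.19 K = 50.08°F.

50.1 °F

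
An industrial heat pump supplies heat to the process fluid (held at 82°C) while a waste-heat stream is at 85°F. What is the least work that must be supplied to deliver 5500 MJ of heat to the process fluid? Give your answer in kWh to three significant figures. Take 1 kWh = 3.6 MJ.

In absolute terms T_C = 302.59 K and T_H = 355.15 K, so ΔT = 52.56 K.
The reversible limit is COP_HP = T_H/ΔT = 6.758, so W_min = Q_H/COP = Q_H·ΔT/T_H.
W_min = 5500 × 52.56/355.15 = 813.9 MJ = 226.1 kWh.

226 kWh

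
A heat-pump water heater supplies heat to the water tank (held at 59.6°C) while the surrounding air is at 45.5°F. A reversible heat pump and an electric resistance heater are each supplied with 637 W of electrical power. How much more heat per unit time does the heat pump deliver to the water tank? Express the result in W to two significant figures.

3400 W

In absolute terms T_C = 280.65 K and T_H = 332.75 K, so ΔT = 52.10 K.
COP_Carnot = T_H/ΔT = 332.75/52.10 = 6.387.
The heat pump delivers Q̇_H = COP × Ẇ = 4068 W; the resistance heater delivers Ẇ = 637.0 W.
Extra = (COP − 1)·Ẇ = 3431 W.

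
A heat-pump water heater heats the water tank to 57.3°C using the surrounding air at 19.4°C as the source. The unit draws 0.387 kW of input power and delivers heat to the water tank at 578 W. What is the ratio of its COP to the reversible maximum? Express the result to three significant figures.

0.171

Converting, Q̇_H = 578.0 W = 0.5780 kW, so COP_actual = Q̇_H/Ẇ = 0.5780/0.3870 = 1.494.
In absolute terms T_C = 292.55 K and T_H = 330.45 K, so ΔT = 37.90 K.
COP_Carnot = T_H/ΔT = 330.45/37.90 = 8.719.
η_II = COP_actual/COP_Carnot = 1.494/8.719 = 0.1713.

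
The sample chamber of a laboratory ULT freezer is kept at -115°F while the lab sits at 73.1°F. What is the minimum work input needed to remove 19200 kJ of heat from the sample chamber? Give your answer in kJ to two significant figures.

In absolute terms T_C = 191.48 K and T_H = 295.98 K, so ΔT = 104.5 K.
The reversible limit is COP_R = T_C/ΔT = 1.832, so W_min = Q_C/COP = Q_C·ΔT/T_C.
W_min = 19200 × 104.5/191.48 = 10480 kJ.

10000 kJ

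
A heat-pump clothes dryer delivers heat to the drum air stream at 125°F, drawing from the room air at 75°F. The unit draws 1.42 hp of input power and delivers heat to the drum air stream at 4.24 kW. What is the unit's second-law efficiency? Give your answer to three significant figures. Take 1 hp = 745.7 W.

0.342

Converting, Q̇_H = 4.240 kW = 5.686 hp, so COP_actual = Q̇_H/Ẇ = 5.686/1.420 = 4.004.
In absolute terms T_C = 297.04 K and T_H = 324.82 K, so ΔT = 27.78 K.
COP_Carnot = T_H/ΔT = 324.82/27.78 = 11.69.
η_II = COP_actual/COP_Carnot = 4.004/11.69 = 0.3424.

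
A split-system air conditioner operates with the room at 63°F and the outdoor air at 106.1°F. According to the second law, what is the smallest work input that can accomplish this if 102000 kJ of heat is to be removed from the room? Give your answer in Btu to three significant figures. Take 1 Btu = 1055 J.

In absolute terms T_C = 290.37 K and T_H = 314.32 K, so ΔT = 23.94 K.
The reversible limit is COP_R = T_C/ΔT = 12.13, so W_min = Q_C/COP = Q_C·ΔT/T_C.
W_min = 102000 × 23.94/290.37 = 8411 kJ = 7973 Btu.

7970 Btu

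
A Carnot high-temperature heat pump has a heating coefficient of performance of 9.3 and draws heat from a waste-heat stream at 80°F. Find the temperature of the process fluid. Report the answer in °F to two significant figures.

150 °F

COP_HP = T_H/(T_H − T_C) rearranges to T_H = COP·T_C/(COP − 1).
With T_C = 299.82 K, T_H = 9.3 × 299.82/8.300 = 335.94 K.
Converting, 335.94 K = 145.02°F.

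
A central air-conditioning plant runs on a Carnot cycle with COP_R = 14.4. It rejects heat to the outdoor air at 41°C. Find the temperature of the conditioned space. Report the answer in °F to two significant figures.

For a Carnot refrigerator COP_R = T_C/(T_H − T_C), so T_C = COP·T_H/(1 + COP).
With T_H = 314.15 K, T_C = 14.4 × 314.15/15.40 = 293.75 K.
Converting, 293.75 K = 69.08°F.

69 °F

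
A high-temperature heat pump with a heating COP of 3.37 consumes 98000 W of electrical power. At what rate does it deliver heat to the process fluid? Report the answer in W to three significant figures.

330000 W

Q̇_H = COP_HP × Ẇ = 3.37 × 98000 = 330300 W.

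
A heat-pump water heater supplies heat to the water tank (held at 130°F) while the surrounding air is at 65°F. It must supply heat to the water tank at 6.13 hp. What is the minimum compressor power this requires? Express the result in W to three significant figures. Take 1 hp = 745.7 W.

504 W

In absolute terms T_C = 291.48 K and T_H = 327.59 K, so ΔT = 36.11 K.
COP_Carnot = T_H/ΔT = 327.59/36.11 = 9.072.
Ẇ_min = Q̇/COP_Carnot = 6.130/9.072 = 0.6757 hp = 503.9 W.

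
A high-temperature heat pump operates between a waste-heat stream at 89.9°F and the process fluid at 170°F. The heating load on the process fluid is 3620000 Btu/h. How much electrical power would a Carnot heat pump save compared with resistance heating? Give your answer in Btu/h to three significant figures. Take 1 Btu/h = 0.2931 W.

3160000 Btu/h

In absolute terms T_C = 305.32 K and T_H = 349.82 K, so ΔT = 44.50 K.
COP_Carnot = T_H/ΔT = 349.82/44.50 = 7.861.
Resistance heating needs Ẇ_res = Q̇_H = 3620000 Btu/h; the reversible heat pump needs only Ẇ_hp = Q̇_H/COP = 460500 Btu/h.
Saving = 3620000 − 460500 = 3160000 Btu/h.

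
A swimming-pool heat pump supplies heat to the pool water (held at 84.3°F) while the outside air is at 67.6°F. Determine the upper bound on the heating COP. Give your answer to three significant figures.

In absolute terms T_C = 292.93 K and T_H = 302.21 K, so ΔT = 9.278 K.
For a reversible cycle, COP_Carnot = T_H/ΔT = 302.21/9.278 = 32.57.

32.6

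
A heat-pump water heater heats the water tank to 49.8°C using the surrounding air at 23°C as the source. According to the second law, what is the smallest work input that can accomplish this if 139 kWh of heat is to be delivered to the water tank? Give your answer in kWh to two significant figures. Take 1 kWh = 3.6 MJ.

12 kWh

In absolute terms T_C = 296.15 K and T_H = 322.95 K, so ΔT = 26.80 K.
The reversible limit is COP_HP = T_H/ΔT = 12.05, so W_min = Q_H/COP = Q_H·ΔT/T_H.
W_min = 139.0 × 26.80/322.95 = 11.53 kWh.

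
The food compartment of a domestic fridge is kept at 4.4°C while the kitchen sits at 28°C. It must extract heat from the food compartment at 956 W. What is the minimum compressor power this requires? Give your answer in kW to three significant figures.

0.0813 kW

In absolute terms T_C = 277.55 K and T_H = 301.15 K, so ΔT = 23.60 K.
COP_Carnot = T_C/ΔT = 277.55/23.60 = 11.76.
Ẇ_min = Q̇/COP_Carnot = 956.0/11.76 = 81.29 W = 0.08129 kW.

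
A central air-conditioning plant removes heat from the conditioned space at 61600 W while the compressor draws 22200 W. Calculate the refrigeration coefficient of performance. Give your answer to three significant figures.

The first law gives Q̇_H = Q̇_C + Ẇ, so the three rates are Q̇_C = 61600, Q̇_H = 83800, Ẇ = 22200 W.
COP_R = Q̇_C/Ẇ = 61600/22200 = 2.775.

2.77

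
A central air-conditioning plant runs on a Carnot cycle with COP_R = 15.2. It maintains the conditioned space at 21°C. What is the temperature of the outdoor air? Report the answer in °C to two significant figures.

40 °C

COP_R = T_C/(T_H − T_C) gives T_H − T_C = T_C/COP.
With T_C = 294.15 K, T_H = 294.15 × (1 + 1/15.2) = 313.50 K.
Converting, 313.50 K = 40.35°C.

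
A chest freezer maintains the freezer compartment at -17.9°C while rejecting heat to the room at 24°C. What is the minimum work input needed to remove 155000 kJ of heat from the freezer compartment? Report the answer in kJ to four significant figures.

In absolute terms T_C = 255.25 K and T_H = 297.15 K, so ΔT = 41.90 K.
The reversible limit is COP_R = T_C/ΔT = 6.092, so W_min = Q_C/COP = Q_C·ΔT/T_C.
W_min = 155000 × 41.90/255.25 = 25440 kJ.

25440 kJ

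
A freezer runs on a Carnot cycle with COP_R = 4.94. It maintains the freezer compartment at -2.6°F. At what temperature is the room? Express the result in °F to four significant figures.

COP_R = T_C/(T_H − T_C) gives T_H − T_C = T_C/COP.
With T_C = 253.93 K, T_H = 253.93 × (1 + 1/4.94) = 305.33 K.
Converting, 305.33 K = 89.92°F.

89.92 °F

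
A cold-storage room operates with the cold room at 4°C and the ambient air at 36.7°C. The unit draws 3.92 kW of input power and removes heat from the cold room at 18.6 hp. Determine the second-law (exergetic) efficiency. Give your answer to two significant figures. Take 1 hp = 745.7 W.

0.42

Converting, Q̇_C = 18.60 hp = 13.87 kW, so COP_actual = Q̇_C/Ẇ = 13.87/3.920 = 3.538.
In absolute terms T_C = 277.15 K and T_H = 309.85 K, so ΔT = 32.70 K.
COP_Carnot = T_C/ΔT = 277.15/32.70 = 8.476.
η_II = COP_actual/COP_Carnot = 3.538/8.476 = 0.4175.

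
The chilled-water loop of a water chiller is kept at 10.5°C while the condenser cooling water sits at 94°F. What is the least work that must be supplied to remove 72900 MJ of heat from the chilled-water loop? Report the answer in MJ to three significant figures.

6150 MJ

In absolute terms T_C = 283.65 K and T_H = 307.59 K, so ΔT = 23.94 K.
The reversible limit is COP_R = T_C/ΔT = 11.85, so W_min = Q_C/COP = Q_C·ΔT/T_C.
W_min = 72900 × 23.94/283.65 = 6154 MJ.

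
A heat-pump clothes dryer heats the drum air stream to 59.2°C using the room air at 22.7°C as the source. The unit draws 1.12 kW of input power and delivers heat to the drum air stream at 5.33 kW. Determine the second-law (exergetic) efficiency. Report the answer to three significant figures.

0.523

COP_actual = Q̇_H/Ẇ = 5.330/1.120 = 4.759.
In absolute terms T_C = 295.85 K and T_H = 332.35 K, so ΔT = 36.50 K.
COP_Carnot = T_H/ΔT = 332.35/36.50 = 9.105.
η_II = COP_actual/COP_Carnot = 4.759/9.105 = 0.5226.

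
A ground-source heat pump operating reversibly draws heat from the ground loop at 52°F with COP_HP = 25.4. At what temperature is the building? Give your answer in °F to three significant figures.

73.0 °F

COP_HP = T_H/(T_H − T_C) rearranges to T_H = COP·T_C/(COP − 1).
With T_C = 284.26 K, T_H = 25.4 × 284.26/24.40 = 295.91 K.
Converting, 295.91 K = 72.97°F.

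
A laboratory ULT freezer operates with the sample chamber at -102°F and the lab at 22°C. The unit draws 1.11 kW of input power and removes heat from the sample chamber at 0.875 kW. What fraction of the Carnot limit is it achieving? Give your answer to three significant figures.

0.383

COP_actual = Q̇_C/Ẇ = 0.8750/1.110 = 0.7883.
In absolute terms T_C = 198.71 K and T_H = 295.15 K, so ΔT = 96.44 K.
COP_Carnot = T_C/ΔT = 198.71/96.44 = 2.060.
η_II = COP_actual/COP_Carnot = 0.7883/2.060 = 0.3826.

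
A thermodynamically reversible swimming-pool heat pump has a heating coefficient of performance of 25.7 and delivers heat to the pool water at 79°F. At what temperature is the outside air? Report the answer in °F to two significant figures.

58 °F

COP_HP = T_H/(T_H − T_C) gives T_H − T_C = T_H/COP.
With T_H = 299.26 K, T_C = 299.26 × (1 − 1/25.7) = 287.62 K.
Converting, 287.62 K = 58.04°F.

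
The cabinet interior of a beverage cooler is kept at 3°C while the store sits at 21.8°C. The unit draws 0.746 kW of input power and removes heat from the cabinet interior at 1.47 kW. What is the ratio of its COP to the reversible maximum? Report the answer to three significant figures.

0.134

COP_actual = Q̇_C/Ẇ = 1.470/0.7460 = 1.971.
In absolute terms T_C = 276.15 K and T_H = 294.95 K, so ΔT = 18.80 K.
COP_Carnot = T_C/ΔT = 276.15/18.80 = 14.69.
η_II = COP_actual/COP_Carnot = 1.971/14.69 = 0.1342.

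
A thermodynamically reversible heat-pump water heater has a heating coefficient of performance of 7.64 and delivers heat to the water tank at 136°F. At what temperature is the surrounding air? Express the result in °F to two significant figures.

58 °F

COP_HP = T_H/(T_H − T_C) gives T_H − T_C = T_H/COP.
With T_H = 330.93 K, T_C = 330.93 × (1 − 1/7.64) = 287.61 K.
Converting, 287.61 K = 58.03°F.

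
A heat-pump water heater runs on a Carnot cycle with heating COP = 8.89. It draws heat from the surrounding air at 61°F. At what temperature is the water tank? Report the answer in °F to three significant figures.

COP_HP = T_H/(T_H − T_C) rearranges to T_H = COP·T_C/(COP − 1).
With T_C = 289.26 K, T_H = 8.89 × 289.26/7.890 = 325.92 K.
Converting, 325.92 K = 126.99°F.

127 °F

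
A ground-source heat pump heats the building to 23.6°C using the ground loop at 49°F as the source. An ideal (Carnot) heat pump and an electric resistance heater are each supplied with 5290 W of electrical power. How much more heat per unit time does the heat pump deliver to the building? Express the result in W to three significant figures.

106000 W

In absolute terms T_C = 282.59 K and T_H = 296.75 K, so ΔT = 14.16 K.
COP_Carnot = T_H/ΔT = 296.75/14.16 = 20.96.
The heat pump delivers Q̇_H = COP × Ẇ = 110900 W; the resistance heater delivers Ẇ = 5290 W.
Extra = (COP − 1)·Ẇ = 105600 W.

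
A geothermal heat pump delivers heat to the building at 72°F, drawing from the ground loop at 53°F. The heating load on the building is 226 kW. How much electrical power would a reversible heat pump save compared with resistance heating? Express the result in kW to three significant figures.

218 kW

In absolute terms T_C = 284.82 K and T_H = 295.37 K, so ΔT = 10.56 K.
COP_Carnot = T_H/ΔT = 295.37/10.56 = 27.98.
Resistance heating needs Ẇ_res = Q̇_H = 226.0 kW; the reversible heat pump needs only Ẇ_hp = Q̇_H/COP = 8.076 kW.
Saving = 226.0 − 8.076 = 217.9 kW.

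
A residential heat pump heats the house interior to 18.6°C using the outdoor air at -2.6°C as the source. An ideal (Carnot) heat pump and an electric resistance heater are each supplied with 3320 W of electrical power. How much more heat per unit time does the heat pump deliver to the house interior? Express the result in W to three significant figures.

42400 W

In absolute terms T_C = 270.55 K and T_H = 291.75 K, so ΔT = 21.20 K.
COP_Carnot = T_H/ΔT = 291.75/21.20 = 13.76.
The heat pump delivers Q̇_H = COP × Ẇ = 45690 W; the resistance heater delivers Ẇ = 3320 W.
Extra = (COP − 1)·Ẇ = 42370 W.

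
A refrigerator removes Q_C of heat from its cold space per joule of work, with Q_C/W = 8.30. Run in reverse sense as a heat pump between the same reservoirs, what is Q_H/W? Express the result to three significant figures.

9.30

The first law on one cycle gives Q_H = Q_C + W, so Q_H/W = Q_C/W + 1.
COP_HP = COP_R + 1 = 8.30 + 1 = 9.30.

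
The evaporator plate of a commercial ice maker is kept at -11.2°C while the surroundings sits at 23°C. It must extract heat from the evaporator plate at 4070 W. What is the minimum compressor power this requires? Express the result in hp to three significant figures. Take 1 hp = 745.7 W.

In absolute terms T_C = 261.95 K and T_H = 296.15 K, so ΔT = 34.20 K.
COP_Carnot = T_C/ΔT = 261.95/34.20 = 7.659.
Ẇ_min = Q̇/COP_Carnot = 4070/7.659 = 531.4 W = 0.7126 hp.

0.713 hp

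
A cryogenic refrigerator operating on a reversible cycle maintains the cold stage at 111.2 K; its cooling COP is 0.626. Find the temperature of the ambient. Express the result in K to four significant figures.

288.8 K

COP_R = T_C/(T_H − T_C) gives T_H − T_C = T_C/COP.
With T_C = 111.20 K, T_H = 111.20 × (1 + 1/0.626) = 288.84 K.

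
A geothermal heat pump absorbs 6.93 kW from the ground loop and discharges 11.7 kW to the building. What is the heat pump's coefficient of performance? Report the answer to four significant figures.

The first law gives Q̇_H = Q̇_C + Ẇ, so the three rates are Q̇_C = 6.930, Q̇_H = 11.70, Ẇ = 4.770 kW.
COP_HP = Q̇_H/Ẇ = 11.70/4.770 = 2.453.

2.453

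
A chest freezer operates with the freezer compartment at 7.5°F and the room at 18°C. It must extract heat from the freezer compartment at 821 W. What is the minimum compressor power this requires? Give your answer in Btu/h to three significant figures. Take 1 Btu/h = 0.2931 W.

341 Btu/h

In absolute terms T_C = 259.54 K and T_H = 291.15 K, so ΔT = 31.61 K.
COP_Carnot = T_C/ΔT = 259.54/31.61 = 8.210.
Ẇ_min = Q̇/COP_Carnot = 821.0/8.210 = 100.0 W = 341.2 Btu/h.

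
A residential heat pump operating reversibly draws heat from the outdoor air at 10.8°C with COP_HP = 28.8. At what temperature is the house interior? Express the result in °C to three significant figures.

COP_HP = T_H/(T_H − T_C) rearranges to T_H = COP·T_C/(COP − 1).
With T_C = 283.95 K, T_H = 28.8 × 283.95/27.80 = 294.16 K.
Converting, 294.16 K = 21.01°C.

21.0 °C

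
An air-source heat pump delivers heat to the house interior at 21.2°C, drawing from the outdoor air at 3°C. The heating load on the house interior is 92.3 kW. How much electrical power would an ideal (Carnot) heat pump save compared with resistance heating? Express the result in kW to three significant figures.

86.6 kW

In absolute terms T_C = 276.15 K and T_H = 294.35 K, so ΔT = 18.20 K.
COP_Carnot = T_H/ΔT = 294.35/18.20 = 16.17.
Resistance heating needs Ẇ_res = Q̇_H = 92.30 kW; the reversible heat pump needs only Ẇ_hp = Q̇_H/COP = 5.707 kW.
Saving = 92.30 − 5.707 = 86.59 kW.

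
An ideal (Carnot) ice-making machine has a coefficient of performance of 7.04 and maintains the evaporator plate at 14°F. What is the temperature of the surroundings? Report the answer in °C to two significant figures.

COP_R = T_C/(T_H − T_C) gives T_H − T_C = T_C/COP.
With T_C = 263.15 K, T_H = 263.15 × (1 + 1/7.04) = 300.53 K.
Converting, 300.53 K = 27.38°C.

27 °C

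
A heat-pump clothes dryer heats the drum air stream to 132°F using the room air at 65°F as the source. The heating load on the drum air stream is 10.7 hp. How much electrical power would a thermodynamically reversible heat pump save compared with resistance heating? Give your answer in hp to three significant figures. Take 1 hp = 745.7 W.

In absolute terms T_C = 291.48 K and T_H = 328.71 K, so ΔT = 37.22 K.
COP_Carnot = T_H/ΔT = 328.71/37.22 = 8.831.
Resistance heating needs Ẇ_res = Q̇_H = 10.70 hp; the reversible heat pump needs only Ẇ_hp = Q̇_H/COP = 1.212 hp.
Saving = 10.70 − 1.212 = 9.488 hp.

9.49 hp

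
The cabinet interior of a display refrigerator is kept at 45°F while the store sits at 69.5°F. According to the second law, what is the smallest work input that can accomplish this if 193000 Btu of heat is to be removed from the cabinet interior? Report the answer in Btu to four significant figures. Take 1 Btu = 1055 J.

In absolute terms T_C = 280.37 K and T_H = 293.98 K, so ΔT = 13.61 K.
The reversible limit is COP_R = T_C/ΔT = 20.60, so W_min = Q_C/COP = Q_C·ΔT/T_C.
W_min = 193000 × 13.61/280.37 = 9369 Btu.

9369 Btu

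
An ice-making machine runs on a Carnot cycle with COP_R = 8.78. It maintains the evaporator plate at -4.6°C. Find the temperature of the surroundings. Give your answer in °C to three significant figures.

COP_R = T_C/(T_H − T_C) gives T_H − T_C = T_C/COP.
With T_C = 268.55 K, T_H = 268.55 × (1 + 1/8.78) = 299.14 K.
Converting, 299.14 K = 25.99°C.

26.0 °C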